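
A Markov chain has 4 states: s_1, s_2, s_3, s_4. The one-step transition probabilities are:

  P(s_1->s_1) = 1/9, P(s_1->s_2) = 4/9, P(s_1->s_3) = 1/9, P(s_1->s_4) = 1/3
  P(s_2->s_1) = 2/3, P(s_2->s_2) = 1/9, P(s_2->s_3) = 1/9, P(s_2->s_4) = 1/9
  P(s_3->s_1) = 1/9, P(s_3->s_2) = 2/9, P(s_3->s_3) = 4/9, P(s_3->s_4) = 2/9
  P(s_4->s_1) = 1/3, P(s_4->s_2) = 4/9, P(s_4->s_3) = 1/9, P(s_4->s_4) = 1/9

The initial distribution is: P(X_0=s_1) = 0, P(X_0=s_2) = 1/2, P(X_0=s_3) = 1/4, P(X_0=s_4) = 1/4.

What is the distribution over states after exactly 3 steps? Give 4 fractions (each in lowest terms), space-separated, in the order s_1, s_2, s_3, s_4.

Answer: 251/729 8/27 55/324 553/2916

Derivation:
Propagating the distribution step by step (d_{t+1} = d_t * P):
d_0 = (s_1=0, s_2=1/2, s_3=1/4, s_4=1/4)
  d_1[s_1] = 0*1/9 + 1/2*2/3 + 1/4*1/9 + 1/4*1/3 = 4/9
  d_1[s_2] = 0*4/9 + 1/2*1/9 + 1/4*2/9 + 1/4*4/9 = 2/9
  d_1[s_3] = 0*1/9 + 1/2*1/9 + 1/4*4/9 + 1/4*1/9 = 7/36
  d_1[s_4] = 0*1/3 + 1/2*1/9 + 1/4*2/9 + 1/4*1/9 = 5/36
d_1 = (s_1=4/9, s_2=2/9, s_3=7/36, s_4=5/36)
  d_2[s_1] = 4/9*1/9 + 2/9*2/3 + 7/36*1/9 + 5/36*1/3 = 43/162
  d_2[s_2] = 4/9*4/9 + 2/9*1/9 + 7/36*2/9 + 5/36*4/9 = 53/162
  d_2[s_3] = 4/9*1/9 + 2/9*1/9 + 7/36*4/9 + 5/36*1/9 = 19/108
  d_2[s_4] = 4/9*1/3 + 2/9*1/9 + 7/36*2/9 + 5/36*1/9 = 25/108
d_2 = (s_1=43/162, s_2=53/162, s_3=19/108, s_4=25/108)
  d_3[s_1] = 43/162*1/9 + 53/162*2/3 + 19/108*1/9 + 25/108*1/3 = 251/729
  d_3[s_2] = 43/162*4/9 + 53/162*1/9 + 19/108*2/9 + 25/108*4/9 = 8/27
  d_3[s_3] = 43/162*1/9 + 53/162*1/9 + 19/108*4/9 + 25/108*1/9 = 55/324
  d_3[s_4] = 43/162*1/3 + 53/162*1/9 + 19/108*2/9 + 25/108*1/9 = 553/2916
d_3 = (s_1=251/729, s_2=8/27, s_3=55/324, s_4=553/2916)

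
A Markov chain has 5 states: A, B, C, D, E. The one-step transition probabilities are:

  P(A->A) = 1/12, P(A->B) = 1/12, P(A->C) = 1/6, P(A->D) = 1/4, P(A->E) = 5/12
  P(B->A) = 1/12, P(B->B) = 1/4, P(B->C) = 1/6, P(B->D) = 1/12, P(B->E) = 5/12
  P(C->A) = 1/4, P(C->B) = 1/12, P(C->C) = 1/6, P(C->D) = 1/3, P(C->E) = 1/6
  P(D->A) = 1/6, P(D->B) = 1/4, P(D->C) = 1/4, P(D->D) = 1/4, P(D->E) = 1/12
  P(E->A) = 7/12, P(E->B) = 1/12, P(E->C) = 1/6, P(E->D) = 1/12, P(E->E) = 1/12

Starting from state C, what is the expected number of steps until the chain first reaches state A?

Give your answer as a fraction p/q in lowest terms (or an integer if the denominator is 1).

Let h_i = expected steps to first reach A from state i.
Boundary: h_A = 0.
First-step equations for the other states:
  h_B = 1 + 1/12*h_A + 1/4*h_B + 1/6*h_C + 1/12*h_D + 5/12*h_E
  h_C = 1 + 1/4*h_A + 1/12*h_B + 1/6*h_C + 1/3*h_D + 1/6*h_E
  h_D = 1 + 1/6*h_A + 1/4*h_B + 1/4*h_C + 1/4*h_D + 1/12*h_E
  h_E = 1 + 7/12*h_A + 1/12*h_B + 1/6*h_C + 1/12*h_D + 1/12*h_E

Substituting h_A = 0 and rearranging gives the linear system (I - Q) h = 1:
  [3/4, -1/6, -1/12, -5/12] . (h_B, h_C, h_D, h_E) = 1
  [-1/12, 5/6, -1/3, -1/6] . (h_B, h_C, h_D, h_E) = 1
  [-1/4, -1/4, 3/4, -1/12] . (h_B, h_C, h_D, h_E) = 1
  [-1/12, -1/6, -1/12, 11/12] . (h_B, h_C, h_D, h_E) = 1

Solving yields:
  h_B = 1872/461
  h_C = 1756/461
  h_D = 1954/461
  h_E = 1170/461

Starting state is C, so the expected hitting time is h_C = 1756/461.

Answer: 1756/461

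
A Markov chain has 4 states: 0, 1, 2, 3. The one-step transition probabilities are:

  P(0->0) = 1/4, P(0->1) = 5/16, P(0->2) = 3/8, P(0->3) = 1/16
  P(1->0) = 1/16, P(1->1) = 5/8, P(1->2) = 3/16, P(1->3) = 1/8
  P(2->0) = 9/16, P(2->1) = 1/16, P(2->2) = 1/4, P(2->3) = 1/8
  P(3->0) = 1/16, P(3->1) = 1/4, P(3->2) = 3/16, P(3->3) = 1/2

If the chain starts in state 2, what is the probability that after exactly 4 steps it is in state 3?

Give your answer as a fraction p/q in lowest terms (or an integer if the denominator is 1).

Answer: 10961/65536

Derivation:
Computing P^4 by repeated multiplication:
P^1 =
  0: [1/4, 5/16, 3/8, 1/16]
  1: [1/16, 5/8, 3/16, 1/8]
  2: [9/16, 1/16, 1/4, 1/8]
  3: [1/16, 1/4, 3/16, 1/2]
P^2 =
  0: [19/64, 5/16, 33/128, 17/128]
  1: [43/256, 29/64, 27/128, 43/256]
  2: [75/256, 67/256, 79/256, 35/256]
  3: [43/256, 5/16, 27/128, 79/256]
P^3 =
  0: [253/1024, 691/2048, 531/2048, 5/32]
  1: [817/4096, 1601/4096, 951/4096, 727/4096]
  2: [1113/4096, 79/256, 67/256, 647/4096]
  3: [817/4096, 1385/4096, 951/4096, 943/4096]
P^4 =
  0: [3907/16384, 11251/32768, 8193/32768, 2755/16384]
  1: [14155/65536, 11977/32768, 7845/32768, 11737/65536]
  2: [16011/65536, 21865/65536, 16699/65536, 10961/65536]
  3: [14155/65536, 11329/32768, 7845/32768, 13033/65536]

(P^4)[2 -> 3] = 10961/65536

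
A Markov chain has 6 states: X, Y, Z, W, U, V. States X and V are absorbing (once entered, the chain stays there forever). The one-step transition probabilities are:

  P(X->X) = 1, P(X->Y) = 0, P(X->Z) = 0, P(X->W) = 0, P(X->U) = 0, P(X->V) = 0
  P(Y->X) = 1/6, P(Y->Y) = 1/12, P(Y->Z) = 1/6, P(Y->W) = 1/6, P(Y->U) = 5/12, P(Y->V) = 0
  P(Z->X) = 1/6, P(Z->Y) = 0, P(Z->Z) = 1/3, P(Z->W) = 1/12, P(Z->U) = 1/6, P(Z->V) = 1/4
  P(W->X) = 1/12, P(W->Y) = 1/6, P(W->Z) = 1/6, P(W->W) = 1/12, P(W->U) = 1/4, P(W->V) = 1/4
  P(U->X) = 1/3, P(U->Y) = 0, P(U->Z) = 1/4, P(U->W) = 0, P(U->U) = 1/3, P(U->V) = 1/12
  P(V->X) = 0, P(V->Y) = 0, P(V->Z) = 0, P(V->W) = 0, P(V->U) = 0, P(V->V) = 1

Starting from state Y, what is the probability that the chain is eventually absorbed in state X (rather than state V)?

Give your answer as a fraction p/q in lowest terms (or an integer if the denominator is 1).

Let a_i = P(absorbed in X | start in state i).
Boundary conditions: a_X = 1, a_V = 0.
For each transient state i, a_i = sum_j P(i->j) * a_j:
  a_Y = 1/6*a_X + 1/12*a_Y + 1/6*a_Z + 1/6*a_W + 5/12*a_U + 0*a_V
  a_Z = 1/6*a_X + 0*a_Y + 1/3*a_Z + 1/12*a_W + 1/6*a_U + 1/4*a_V
  a_W = 1/12*a_X + 1/6*a_Y + 1/6*a_Z + 1/12*a_W + 1/4*a_U + 1/4*a_V
  a_U = 1/3*a_X + 0*a_Y + 1/4*a_Z + 0*a_W + 1/3*a_U + 1/12*a_V

Substituting a_X = 1 and a_V = 0, rearrange to (I - Q) a = r where r[i] = P(i -> X):
  [11/12, -1/6, -1/6, -5/12] . (a_Y, a_Z, a_W, a_U) = 1/6
  [0, 2/3, -1/12, -1/6] . (a_Y, a_Z, a_W, a_U) = 1/6
  [-1/6, -1/6, 11/12, -1/4] . (a_Y, a_Z, a_W, a_U) = 1/12
  [0, -1/4, 0, 2/3] . (a_Y, a_Z, a_W, a_U) = 1/3

Solving yields:
  a_Y = 4299/6449
  a_Z = 3100/6449
  a_W = 3128/6449
  a_U = 4387/6449

Starting state is Y, so the absorption probability is a_Y = 4299/6449.

Answer: 4299/6449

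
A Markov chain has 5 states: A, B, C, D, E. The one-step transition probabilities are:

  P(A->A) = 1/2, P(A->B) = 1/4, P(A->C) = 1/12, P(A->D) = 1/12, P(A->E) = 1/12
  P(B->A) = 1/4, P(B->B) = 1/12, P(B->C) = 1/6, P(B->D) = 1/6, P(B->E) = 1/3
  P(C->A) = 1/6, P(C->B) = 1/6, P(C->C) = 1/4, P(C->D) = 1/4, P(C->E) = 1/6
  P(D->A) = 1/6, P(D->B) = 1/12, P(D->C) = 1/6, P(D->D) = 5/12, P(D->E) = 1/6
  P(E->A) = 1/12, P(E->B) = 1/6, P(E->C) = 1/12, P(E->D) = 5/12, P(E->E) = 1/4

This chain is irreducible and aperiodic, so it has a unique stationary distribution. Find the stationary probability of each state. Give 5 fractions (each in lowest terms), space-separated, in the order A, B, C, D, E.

Answer: 2737/11145 1691/11145 1588/11145 3044/11145 139/743

Derivation:
The stationary distribution satisfies pi = pi * P, i.e.:
  pi_A = 1/2*pi_A + 1/4*pi_B + 1/6*pi_C + 1/6*pi_D + 1/12*pi_E
  pi_B = 1/4*pi_A + 1/12*pi_B + 1/6*pi_C + 1/12*pi_D + 1/6*pi_E
  pi_C = 1/12*pi_A + 1/6*pi_B + 1/4*pi_C + 1/6*pi_D + 1/12*pi_E
  pi_D = 1/12*pi_A + 1/6*pi_B + 1/4*pi_C + 5/12*pi_D + 5/12*pi_E
  pi_E = 1/12*pi_A + 1/3*pi_B + 1/6*pi_C + 1/6*pi_D + 1/4*pi_E
with normalization: pi_A + pi_B + pi_C + pi_D + pi_E = 1.

Using the first 4 balance equations plus normalization, the linear system A*pi = b is:
  [-1/2, 1/4, 1/6, 1/6, 1/12] . pi = 0
  [1/4, -11/12, 1/6, 1/12, 1/6] . pi = 0
  [1/12, 1/6, -3/4, 1/6, 1/12] . pi = 0
  [1/12, 1/6, 1/4, -7/12, 5/12] . pi = 0
  [1, 1, 1, 1, 1] . pi = 1

Solving yields:
  pi_A = 2737/11145
  pi_B = 1691/11145
  pi_C = 1588/11145
  pi_D = 3044/11145
  pi_E = 139/743

Verification (pi * P):
  2737/11145*1/2 + 1691/11145*1/4 + 1588/11145*1/6 + 3044/11145*1/6 + 139/743*1/12 = 2737/11145 = pi_A  (ok)
  2737/11145*1/4 + 1691/11145*1/12 + 1588/11145*1/6 + 3044/11145*1/12 + 139/743*1/6 = 1691/11145 = pi_B  (ok)
  2737/11145*1/12 + 1691/11145*1/6 + 1588/11145*1/4 + 3044/11145*1/6 + 139/743*1/12 = 1588/11145 = pi_C  (ok)
  2737/11145*1/12 + 1691/11145*1/6 + 1588/11145*1/4 + 3044/11145*5/12 + 139/743*5/12 = 3044/11145 = pi_D  (ok)
  2737/11145*1/12 + 1691/11145*1/3 + 1588/11145*1/6 + 3044/11145*1/6 + 139/743*1/4 = 139/743 = pi_E  (ok)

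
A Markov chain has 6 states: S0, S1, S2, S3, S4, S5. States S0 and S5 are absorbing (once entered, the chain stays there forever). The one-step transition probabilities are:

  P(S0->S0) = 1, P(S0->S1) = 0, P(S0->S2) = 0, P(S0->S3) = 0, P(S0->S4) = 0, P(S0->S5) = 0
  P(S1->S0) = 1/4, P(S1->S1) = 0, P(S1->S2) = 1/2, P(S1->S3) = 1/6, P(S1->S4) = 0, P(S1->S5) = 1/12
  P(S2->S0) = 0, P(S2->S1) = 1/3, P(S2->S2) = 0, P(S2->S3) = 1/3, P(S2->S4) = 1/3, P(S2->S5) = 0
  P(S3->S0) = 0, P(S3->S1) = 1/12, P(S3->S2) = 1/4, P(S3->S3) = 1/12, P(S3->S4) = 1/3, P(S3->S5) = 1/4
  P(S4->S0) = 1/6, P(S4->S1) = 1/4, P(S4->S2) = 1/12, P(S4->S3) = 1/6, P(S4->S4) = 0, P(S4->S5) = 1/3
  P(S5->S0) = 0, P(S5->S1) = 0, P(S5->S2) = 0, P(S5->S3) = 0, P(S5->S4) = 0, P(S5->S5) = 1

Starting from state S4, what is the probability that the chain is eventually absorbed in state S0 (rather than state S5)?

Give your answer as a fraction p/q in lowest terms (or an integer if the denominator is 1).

Answer: 149/407

Derivation:
Let a_i = P(absorbed in S0 | start in state i).
Boundary conditions: a_S0 = 1, a_S5 = 0.
For each transient state i, a_i = sum_j P(i->j) * a_j:
  a_S1 = 1/4*a_S0 + 0*a_S1 + 1/2*a_S2 + 1/6*a_S3 + 0*a_S4 + 1/12*a_S5
  a_S2 = 0*a_S0 + 1/3*a_S1 + 0*a_S2 + 1/3*a_S3 + 1/3*a_S4 + 0*a_S5
  a_S3 = 0*a_S0 + 1/12*a_S1 + 1/4*a_S2 + 1/12*a_S3 + 1/3*a_S4 + 1/4*a_S5
  a_S4 = 1/6*a_S0 + 1/4*a_S1 + 1/12*a_S2 + 1/6*a_S3 + 0*a_S4 + 1/3*a_S5

Substituting a_S0 = 1 and a_S5 = 0, rearrange to (I - Q) a = r where r[i] = P(i -> S0):
  [1, -1/2, -1/6, 0] . (a_S1, a_S2, a_S3, a_S4) = 1/4
  [-1/3, 1, -1/3, -1/3] . (a_S1, a_S2, a_S3, a_S4) = 0
  [-1/12, -1/4, 11/12, -1/3] . (a_S1, a_S2, a_S3, a_S4) = 0
  [-1/4, -1/12, -1/6, 1] . (a_S1, a_S2, a_S3, a_S4) = 1/6

Solving yields:
  a_S1 = 395/814
  a_S2 = 307/814
  a_S3 = 114/407
  a_S4 = 149/407

Starting state is S4, so the absorption probability is a_S4 = 149/407.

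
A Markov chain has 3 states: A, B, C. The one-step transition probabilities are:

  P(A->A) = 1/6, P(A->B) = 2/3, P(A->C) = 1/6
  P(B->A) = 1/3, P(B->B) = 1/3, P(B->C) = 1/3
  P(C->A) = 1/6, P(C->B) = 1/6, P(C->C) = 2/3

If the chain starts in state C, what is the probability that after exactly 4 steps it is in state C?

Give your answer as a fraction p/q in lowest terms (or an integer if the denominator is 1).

Answer: 37/81

Derivation:
Computing P^4 by repeated multiplication:
P^1 =
  A: [1/6, 2/3, 1/6]
  B: [1/3, 1/3, 1/3]
  C: [1/6, 1/6, 2/3]
P^2 =
  A: [5/18, 13/36, 13/36]
  B: [2/9, 7/18, 7/18]
  C: [7/36, 5/18, 19/36]
P^3 =
  A: [49/216, 79/216, 11/27]
  B: [25/108, 37/108, 23/54]
  C: [23/108, 67/216, 103/216]
P^4 =
  A: [295/1296, 221/648, 559/1296]
  B: [145/648, 55/162, 283/648]
  C: [283/1296, 421/1296, 37/81]

(P^4)[C -> C] = 37/81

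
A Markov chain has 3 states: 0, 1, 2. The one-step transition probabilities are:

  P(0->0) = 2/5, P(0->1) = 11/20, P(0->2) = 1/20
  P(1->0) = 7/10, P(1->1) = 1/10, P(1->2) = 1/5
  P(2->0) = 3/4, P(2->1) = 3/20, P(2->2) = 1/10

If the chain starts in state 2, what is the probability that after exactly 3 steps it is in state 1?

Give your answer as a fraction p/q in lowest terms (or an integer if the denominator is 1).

Computing P^3 by repeated multiplication:
P^1 =
  0: [2/5, 11/20, 1/20]
  1: [7/10, 1/10, 1/5]
  2: [3/4, 3/20, 1/10]
P^2 =
  0: [233/400, 113/400, 27/200]
  1: [1/2, 17/40, 3/40]
  2: [12/25, 177/400, 31/400]
P^3 =
  0: [133/250, 2951/8000, 793/8000]
  1: [443/800, 263/800, 47/400]
  2: [4479/8000, 2559/8000, 481/4000]

(P^3)[2 -> 1] = 2559/8000

Answer: 2559/8000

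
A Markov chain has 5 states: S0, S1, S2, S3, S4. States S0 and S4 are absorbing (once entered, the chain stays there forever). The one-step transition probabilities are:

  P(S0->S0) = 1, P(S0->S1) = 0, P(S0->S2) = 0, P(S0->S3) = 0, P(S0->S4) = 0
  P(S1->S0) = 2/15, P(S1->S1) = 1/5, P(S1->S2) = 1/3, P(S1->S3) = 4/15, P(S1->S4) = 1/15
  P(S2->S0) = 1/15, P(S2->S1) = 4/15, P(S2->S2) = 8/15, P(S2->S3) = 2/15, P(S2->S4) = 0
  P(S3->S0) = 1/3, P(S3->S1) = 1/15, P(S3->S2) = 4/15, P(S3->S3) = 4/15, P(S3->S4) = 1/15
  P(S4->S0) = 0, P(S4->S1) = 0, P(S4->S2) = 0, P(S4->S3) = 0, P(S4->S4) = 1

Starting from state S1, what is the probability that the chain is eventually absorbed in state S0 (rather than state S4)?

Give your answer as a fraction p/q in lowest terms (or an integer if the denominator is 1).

Answer: 399/506

Derivation:
Let a_i = P(absorbed in S0 | start in state i).
Boundary conditions: a_S0 = 1, a_S4 = 0.
For each transient state i, a_i = sum_j P(i->j) * a_j:
  a_S1 = 2/15*a_S0 + 1/5*a_S1 + 1/3*a_S2 + 4/15*a_S3 + 1/15*a_S4
  a_S2 = 1/15*a_S0 + 4/15*a_S1 + 8/15*a_S2 + 2/15*a_S3 + 0*a_S4
  a_S3 = 1/3*a_S0 + 1/15*a_S1 + 4/15*a_S2 + 4/15*a_S3 + 1/15*a_S4

Substituting a_S0 = 1 and a_S4 = 0, rearrange to (I - Q) a = r where r[i] = P(i -> S0):
  [4/5, -1/3, -4/15] . (a_S1, a_S2, a_S3) = 2/15
  [-4/15, 7/15, -2/15] . (a_S1, a_S2, a_S3) = 1/15
  [-1/15, -4/15, 11/15] . (a_S1, a_S2, a_S3) = 1/3

Solving yields:
  a_S1 = 399/506
  a_S2 = 210/253
  a_S3 = 419/506

Starting state is S1, so the absorption probability is a_S1 = 399/506.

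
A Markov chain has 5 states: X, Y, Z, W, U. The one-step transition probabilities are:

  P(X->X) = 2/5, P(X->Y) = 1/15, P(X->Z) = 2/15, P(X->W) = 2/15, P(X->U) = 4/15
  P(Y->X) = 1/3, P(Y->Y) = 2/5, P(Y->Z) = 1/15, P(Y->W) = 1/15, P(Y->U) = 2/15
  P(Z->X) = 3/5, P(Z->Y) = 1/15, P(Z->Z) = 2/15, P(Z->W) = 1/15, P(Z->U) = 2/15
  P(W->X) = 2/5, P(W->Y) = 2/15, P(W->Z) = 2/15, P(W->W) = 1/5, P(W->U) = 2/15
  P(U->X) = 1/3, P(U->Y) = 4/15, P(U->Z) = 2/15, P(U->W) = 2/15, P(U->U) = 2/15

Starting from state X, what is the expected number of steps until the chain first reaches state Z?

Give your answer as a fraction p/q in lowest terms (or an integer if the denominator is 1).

Let h_i = expected steps to first reach Z from state i.
Boundary: h_Z = 0.
First-step equations for the other states:
  h_X = 1 + 2/5*h_X + 1/15*h_Y + 2/15*h_Z + 2/15*h_W + 4/15*h_U
  h_Y = 1 + 1/3*h_X + 2/5*h_Y + 1/15*h_Z + 1/15*h_W + 2/15*h_U
  h_W = 1 + 2/5*h_X + 2/15*h_Y + 2/15*h_Z + 1/5*h_W + 2/15*h_U
  h_U = 1 + 1/3*h_X + 4/15*h_Y + 2/15*h_Z + 2/15*h_W + 2/15*h_U

Substituting h_Z = 0 and rearranging gives the linear system (I - Q) h = 1:
  [3/5, -1/15, -2/15, -4/15] . (h_X, h_Y, h_W, h_U) = 1
  [-1/3, 3/5, -1/15, -2/15] . (h_X, h_Y, h_W, h_U) = 1
  [-2/5, -2/15, 4/5, -2/15] . (h_X, h_Y, h_W, h_U) = 1
  [-1/3, -4/15, -2/15, 13/15] . (h_X, h_Y, h_W, h_U) = 1

Solving yields:
  h_X = 37125/4522
  h_Y = 40695/4522
  h_W = 18645/2261
  h_U = 37755/4522

Starting state is X, so the expected hitting time is h_X = 37125/4522.

Answer: 37125/4522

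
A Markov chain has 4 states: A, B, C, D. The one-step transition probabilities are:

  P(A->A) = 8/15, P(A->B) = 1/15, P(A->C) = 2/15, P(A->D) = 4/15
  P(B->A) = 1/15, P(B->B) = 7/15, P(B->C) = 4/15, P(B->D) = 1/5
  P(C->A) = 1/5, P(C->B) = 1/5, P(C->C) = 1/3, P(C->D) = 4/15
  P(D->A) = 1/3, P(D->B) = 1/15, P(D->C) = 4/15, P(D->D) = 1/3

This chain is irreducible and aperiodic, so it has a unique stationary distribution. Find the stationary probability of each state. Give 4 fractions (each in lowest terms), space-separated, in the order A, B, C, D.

Answer: 47/146 12/73 35/146 20/73

Derivation:
The stationary distribution satisfies pi = pi * P, i.e.:
  pi_A = 8/15*pi_A + 1/15*pi_B + 1/5*pi_C + 1/3*pi_D
  pi_B = 1/15*pi_A + 7/15*pi_B + 1/5*pi_C + 1/15*pi_D
  pi_C = 2/15*pi_A + 4/15*pi_B + 1/3*pi_C + 4/15*pi_D
  pi_D = 4/15*pi_A + 1/5*pi_B + 4/15*pi_C + 1/3*pi_D
with normalization: pi_A + pi_B + pi_C + pi_D = 1.

Using the first 3 balance equations plus normalization, the linear system A*pi = b is:
  [-7/15, 1/15, 1/5, 1/3] . pi = 0
  [1/15, -8/15, 1/5, 1/15] . pi = 0
  [2/15, 4/15, -2/3, 4/15] . pi = 0
  [1, 1, 1, 1] . pi = 1

Solving yields:
  pi_A = 47/146
  pi_B = 12/73
  pi_C = 35/146
  pi_D = 20/73

Verification (pi * P):
  47/146*8/15 + 12/73*1/15 + 35/146*1/5 + 20/73*1/3 = 47/146 = pi_A  (ok)
  47/146*1/15 + 12/73*7/15 + 35/146*1/5 + 20/73*1/15 = 12/73 = pi_B  (ok)
  47/146*2/15 + 12/73*4/15 + 35/146*1/3 + 20/73*4/15 = 35/146 = pi_C  (ok)
  47/146*4/15 + 12/73*1/5 + 35/146*4/15 + 20/73*1/3 = 20/73 = pi_D  (ok)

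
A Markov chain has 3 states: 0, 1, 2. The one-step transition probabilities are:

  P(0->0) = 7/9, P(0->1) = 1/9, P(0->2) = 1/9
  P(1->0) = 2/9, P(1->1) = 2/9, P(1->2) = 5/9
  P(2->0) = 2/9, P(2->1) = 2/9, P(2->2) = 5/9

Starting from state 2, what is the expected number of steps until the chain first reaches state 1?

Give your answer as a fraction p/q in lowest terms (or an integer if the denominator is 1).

Let h_i = expected steps to first reach 1 from state i.
Boundary: h_1 = 0.
First-step equations for the other states:
  h_0 = 1 + 7/9*h_0 + 1/9*h_1 + 1/9*h_2
  h_2 = 1 + 2/9*h_0 + 2/9*h_1 + 5/9*h_2

Substituting h_1 = 0 and rearranging gives the linear system (I - Q) h = 1:
  [2/9, -1/9] . (h_0, h_2) = 1
  [-2/9, 4/9] . (h_0, h_2) = 1

Solving yields:
  h_0 = 15/2
  h_2 = 6

Starting state is 2, so the expected hitting time is h_2 = 6.

Answer: 6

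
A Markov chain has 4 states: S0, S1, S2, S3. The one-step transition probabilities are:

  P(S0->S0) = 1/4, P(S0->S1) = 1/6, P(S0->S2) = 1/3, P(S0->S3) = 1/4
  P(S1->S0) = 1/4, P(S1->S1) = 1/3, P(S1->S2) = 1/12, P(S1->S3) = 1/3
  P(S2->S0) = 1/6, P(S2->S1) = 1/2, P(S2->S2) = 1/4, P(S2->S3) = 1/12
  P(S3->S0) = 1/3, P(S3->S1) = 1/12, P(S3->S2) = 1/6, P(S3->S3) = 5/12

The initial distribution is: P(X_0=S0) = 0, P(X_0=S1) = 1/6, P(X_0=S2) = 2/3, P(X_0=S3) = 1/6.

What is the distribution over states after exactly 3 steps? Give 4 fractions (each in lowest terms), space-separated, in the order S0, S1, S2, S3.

Answer: 33/128 875/3456 689/3456 1001/3456

Derivation:
Propagating the distribution step by step (d_{t+1} = d_t * P):
d_0 = (S0=0, S1=1/6, S2=2/3, S3=1/6)
  d_1[S0] = 0*1/4 + 1/6*1/4 + 2/3*1/6 + 1/6*1/3 = 5/24
  d_1[S1] = 0*1/6 + 1/6*1/3 + 2/3*1/2 + 1/6*1/12 = 29/72
  d_1[S2] = 0*1/3 + 1/6*1/12 + 2/3*1/4 + 1/6*1/6 = 5/24
  d_1[S3] = 0*1/4 + 1/6*1/3 + 2/3*1/12 + 1/6*5/12 = 13/72
d_1 = (S0=5/24, S1=29/72, S2=5/24, S3=13/72)
  d_2[S0] = 5/24*1/4 + 29/72*1/4 + 5/24*1/6 + 13/72*1/3 = 107/432
  d_2[S1] = 5/24*1/6 + 29/72*1/3 + 5/24*1/2 + 13/72*1/12 = 83/288
  d_2[S2] = 5/24*1/3 + 29/72*1/12 + 5/24*1/4 + 13/72*1/6 = 5/27
  d_2[S3] = 5/24*1/4 + 29/72*1/3 + 5/24*1/12 + 13/72*5/12 = 241/864
d_2 = (S0=107/432, S1=83/288, S2=5/27, S3=241/864)
  d_3[S0] = 107/432*1/4 + 83/288*1/4 + 5/27*1/6 + 241/864*1/3 = 33/128
  d_3[S1] = 107/432*1/6 + 83/288*1/3 + 5/27*1/2 + 241/864*1/12 = 875/3456
  d_3[S2] = 107/432*1/3 + 83/288*1/12 + 5/27*1/4 + 241/864*1/6 = 689/3456
  d_3[S3] = 107/432*1/4 + 83/288*1/3 + 5/27*1/12 + 241/864*5/12 = 1001/3456
d_3 = (S0=33/128, S1=875/3456, S2=689/3456, S3=1001/3456)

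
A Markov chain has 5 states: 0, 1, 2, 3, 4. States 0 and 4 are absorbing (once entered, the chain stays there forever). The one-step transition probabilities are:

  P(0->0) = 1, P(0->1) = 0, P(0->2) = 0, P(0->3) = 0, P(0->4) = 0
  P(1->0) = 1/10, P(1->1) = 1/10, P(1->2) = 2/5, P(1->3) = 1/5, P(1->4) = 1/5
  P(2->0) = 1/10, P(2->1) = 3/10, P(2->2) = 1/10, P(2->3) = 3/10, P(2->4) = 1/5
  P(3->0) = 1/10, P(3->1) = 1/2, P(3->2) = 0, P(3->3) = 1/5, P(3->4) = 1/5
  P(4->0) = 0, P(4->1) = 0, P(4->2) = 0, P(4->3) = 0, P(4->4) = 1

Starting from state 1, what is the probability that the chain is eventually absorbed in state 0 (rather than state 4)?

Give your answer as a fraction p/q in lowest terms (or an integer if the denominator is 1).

Answer: 1/3

Derivation:
Let a_i = P(absorbed in 0 | start in state i).
Boundary conditions: a_0 = 1, a_4 = 0.
For each transient state i, a_i = sum_j P(i->j) * a_j:
  a_1 = 1/10*a_0 + 1/10*a_1 + 2/5*a_2 + 1/5*a_3 + 1/5*a_4
  a_2 = 1/10*a_0 + 3/10*a_1 + 1/10*a_2 + 3/10*a_3 + 1/5*a_4
  a_3 = 1/10*a_0 + 1/2*a_1 + 0*a_2 + 1/5*a_3 + 1/5*a_4

Substituting a_0 = 1 and a_4 = 0, rearrange to (I - Q) a = r where r[i] = P(i -> 0):
  [9/10, -2/5, -1/5] . (a_1, a_2, a_3) = 1/10
  [-3/10, 9/10, -3/10] . (a_1, a_2, a_3) = 1/10
  [-1/2, 0, 4/5] . (a_1, a_2, a_3) = 1/10

Solving yields:
  a_1 = 1/3
  a_2 = 1/3
  a_3 = 1/3

Starting state is 1, so the absorption probability is a_1 = 1/3.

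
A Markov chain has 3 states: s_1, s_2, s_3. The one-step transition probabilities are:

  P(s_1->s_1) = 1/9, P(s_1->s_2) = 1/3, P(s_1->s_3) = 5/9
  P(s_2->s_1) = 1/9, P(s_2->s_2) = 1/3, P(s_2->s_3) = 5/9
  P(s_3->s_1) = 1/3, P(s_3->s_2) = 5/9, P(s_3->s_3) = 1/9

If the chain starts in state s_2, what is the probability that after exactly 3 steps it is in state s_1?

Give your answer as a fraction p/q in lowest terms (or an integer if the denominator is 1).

Computing P^3 by repeated multiplication:
P^1 =
  s_1: [1/9, 1/3, 5/9]
  s_2: [1/9, 1/3, 5/9]
  s_3: [1/3, 5/9, 1/9]
P^2 =
  s_1: [19/81, 37/81, 25/81]
  s_2: [19/81, 37/81, 25/81]
  s_3: [11/81, 29/81, 41/81]
P^3 =
  s_1: [131/729, 293/729, 305/729]
  s_2: [131/729, 293/729, 305/729]
  s_3: [163/729, 325/729, 241/729]

(P^3)[s_2 -> s_1] = 131/729

Answer: 131/729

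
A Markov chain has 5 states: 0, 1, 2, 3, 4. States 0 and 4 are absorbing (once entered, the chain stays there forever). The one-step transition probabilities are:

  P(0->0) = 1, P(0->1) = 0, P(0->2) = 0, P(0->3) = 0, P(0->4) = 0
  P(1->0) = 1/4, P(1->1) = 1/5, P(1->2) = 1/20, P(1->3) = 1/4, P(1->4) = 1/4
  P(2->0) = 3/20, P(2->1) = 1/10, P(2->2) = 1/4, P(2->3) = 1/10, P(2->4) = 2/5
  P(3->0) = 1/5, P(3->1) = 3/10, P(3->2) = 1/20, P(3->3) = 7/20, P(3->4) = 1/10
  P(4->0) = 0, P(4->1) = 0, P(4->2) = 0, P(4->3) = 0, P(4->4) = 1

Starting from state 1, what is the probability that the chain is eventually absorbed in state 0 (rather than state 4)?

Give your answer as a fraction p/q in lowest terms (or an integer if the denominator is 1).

Let a_i = P(absorbed in 0 | start in state i).
Boundary conditions: a_0 = 1, a_4 = 0.
For each transient state i, a_i = sum_j P(i->j) * a_j:
  a_1 = 1/4*a_0 + 1/5*a_1 + 1/20*a_2 + 1/4*a_3 + 1/4*a_4
  a_2 = 3/20*a_0 + 1/10*a_1 + 1/4*a_2 + 1/10*a_3 + 2/5*a_4
  a_3 = 1/5*a_0 + 3/10*a_1 + 1/20*a_2 + 7/20*a_3 + 1/10*a_4

Substituting a_0 = 1 and a_4 = 0, rearrange to (I - Q) a = r where r[i] = P(i -> 0):
  [4/5, -1/20, -1/4] . (a_1, a_2, a_3) = 1/4
  [-1/10, 3/4, -1/10] . (a_1, a_2, a_3) = 3/20
  [-3/10, -1/20, 13/20] . (a_1, a_2, a_3) = 1/5

Solving yields:
  a_1 = 1327/2590
  a_2 = 446/1295
  a_3 = 739/1295

Starting state is 1, so the absorption probability is a_1 = 1327/2590.

Answer: 1327/2590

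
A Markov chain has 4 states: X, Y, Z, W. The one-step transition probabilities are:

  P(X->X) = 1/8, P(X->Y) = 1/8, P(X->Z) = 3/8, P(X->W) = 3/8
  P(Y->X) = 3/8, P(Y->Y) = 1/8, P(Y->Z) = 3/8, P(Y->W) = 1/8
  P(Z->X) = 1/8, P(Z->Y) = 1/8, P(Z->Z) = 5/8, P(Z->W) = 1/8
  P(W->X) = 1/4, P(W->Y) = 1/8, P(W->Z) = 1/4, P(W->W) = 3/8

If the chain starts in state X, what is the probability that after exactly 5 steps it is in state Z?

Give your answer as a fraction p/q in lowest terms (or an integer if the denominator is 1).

Computing P^5 by repeated multiplication:
P^1 =
  X: [1/8, 1/8, 3/8, 3/8]
  Y: [3/8, 1/8, 3/8, 1/8]
  Z: [1/8, 1/8, 5/8, 1/8]
  W: [1/4, 1/8, 1/4, 3/8]
P^2 =
  X: [13/64, 1/8, 27/64, 1/4]
  Y: [11/64, 1/8, 29/64, 1/4]
  Z: [11/64, 1/8, 33/64, 3/16]
  W: [13/64, 1/8, 25/64, 9/32]
P^3 =
  X: [3/16, 1/8, 115/256, 61/256]
  Y: [3/16, 1/8, 117/256, 59/256]
  Z: [23/128, 1/8, 123/256, 55/256]
  W: [49/256, 1/8, 7/16, 63/256]
P^4 =
  X: [381/2048, 1/8, 937/2048, 237/1024]
  Y: [379/2048, 1/8, 943/2048, 235/1024]
  Z: [375/2048, 1/8, 959/2048, 229/1024]
  W: [383/2048, 1/8, 929/2048, 15/64]
P^5 =
  X: [1517/8192, 1/8, 943/2048, 1879/8192]
  Y: [1515/8192, 1/8, 945/2048, 1873/8192]
  Z: [1509/8192, 1/8, 1901/4096, 1857/8192]
  W: [95/512, 1/8, 3761/8192, 1887/8192]

(P^5)[X -> Z] = 943/2048

Answer: 943/2048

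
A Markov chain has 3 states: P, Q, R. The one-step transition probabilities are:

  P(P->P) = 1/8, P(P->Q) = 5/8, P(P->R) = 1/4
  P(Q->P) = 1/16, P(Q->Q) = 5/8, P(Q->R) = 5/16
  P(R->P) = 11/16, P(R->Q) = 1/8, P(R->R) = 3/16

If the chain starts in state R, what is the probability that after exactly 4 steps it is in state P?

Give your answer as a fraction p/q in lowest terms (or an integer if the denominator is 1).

Answer: 16009/65536

Derivation:
Computing P^4 by repeated multiplication:
P^1 =
  P: [1/8, 5/8, 1/4]
  Q: [1/16, 5/8, 5/16]
  R: [11/16, 1/8, 3/16]
P^2 =
  P: [29/128, 1/2, 35/128]
  Q: [67/256, 15/32, 69/256]
  R: [57/256, 17/32, 63/256]
P^3 =
  P: [507/2048, 125/256, 541/2048]
  Q: [1013/4096, 251/512, 1075/4096]
  R: [943/4096, 257/512, 1097/4096]
P^4 =
  P: [7965/32768, 2019/4096, 8651/32768]
  Q: [15859/65536, 4045/8192, 17317/65536]
  R: [16009/65536, 4023/8192, 17343/65536]

(P^4)[R -> P] = 16009/65536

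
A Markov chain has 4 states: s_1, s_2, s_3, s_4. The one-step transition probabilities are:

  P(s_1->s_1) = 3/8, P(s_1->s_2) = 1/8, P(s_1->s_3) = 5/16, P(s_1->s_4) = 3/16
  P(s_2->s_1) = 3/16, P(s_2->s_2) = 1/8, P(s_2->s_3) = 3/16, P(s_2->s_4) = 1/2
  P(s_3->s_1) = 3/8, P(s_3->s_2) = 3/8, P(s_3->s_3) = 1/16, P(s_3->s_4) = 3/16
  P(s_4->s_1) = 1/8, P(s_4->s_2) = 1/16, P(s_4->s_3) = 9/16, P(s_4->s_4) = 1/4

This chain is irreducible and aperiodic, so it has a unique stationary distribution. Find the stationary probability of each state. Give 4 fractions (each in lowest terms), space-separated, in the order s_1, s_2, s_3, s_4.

Answer: 21/76 222/1235 1403/4940 321/1235

Derivation:
The stationary distribution satisfies pi = pi * P, i.e.:
  pi_s_1 = 3/8*pi_s_1 + 3/16*pi_s_2 + 3/8*pi_s_3 + 1/8*pi_s_4
  pi_s_2 = 1/8*pi_s_1 + 1/8*pi_s_2 + 3/8*pi_s_3 + 1/16*pi_s_4
  pi_s_3 = 5/16*pi_s_1 + 3/16*pi_s_2 + 1/16*pi_s_3 + 9/16*pi_s_4
  pi_s_4 = 3/16*pi_s_1 + 1/2*pi_s_2 + 3/16*pi_s_3 + 1/4*pi_s_4
with normalization: pi_s_1 + pi_s_2 + pi_s_3 + pi_s_4 = 1.

Using the first 3 balance equations plus normalization, the linear system A*pi = b is:
  [-5/8, 3/16, 3/8, 1/8] . pi = 0
  [1/8, -7/8, 3/8, 1/16] . pi = 0
  [5/16, 3/16, -15/16, 9/16] . pi = 0
  [1, 1, 1, 1] . pi = 1

Solving yields:
  pi_s_1 = 21/76
  pi_s_2 = 222/1235
  pi_s_3 = 1403/4940
  pi_s_4 = 321/1235

Verification (pi * P):
  21/76*3/8 + 222/1235*3/16 + 1403/4940*3/8 + 321/1235*1/8 = 21/76 = pi_s_1  (ok)
  21/76*1/8 + 222/1235*1/8 + 1403/4940*3/8 + 321/1235*1/16 = 222/1235 = pi_s_2  (ok)
  21/76*5/16 + 222/1235*3/16 + 1403/4940*1/16 + 321/1235*9/16 = 1403/4940 = pi_s_3  (ok)
  21/76*3/16 + 222/1235*1/2 + 1403/4940*3/16 + 321/1235*1/4 = 321/1235 = pi_s_4  (ok)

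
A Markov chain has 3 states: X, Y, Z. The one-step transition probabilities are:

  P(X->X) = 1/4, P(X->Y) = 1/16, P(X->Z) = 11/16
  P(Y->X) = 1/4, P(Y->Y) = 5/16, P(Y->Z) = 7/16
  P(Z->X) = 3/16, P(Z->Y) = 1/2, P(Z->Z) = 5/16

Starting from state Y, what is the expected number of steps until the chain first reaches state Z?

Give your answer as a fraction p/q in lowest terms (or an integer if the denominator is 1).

Answer: 2

Derivation:
Let h_i = expected steps to first reach Z from state i.
Boundary: h_Z = 0.
First-step equations for the other states:
  h_X = 1 + 1/4*h_X + 1/16*h_Y + 11/16*h_Z
  h_Y = 1 + 1/4*h_X + 5/16*h_Y + 7/16*h_Z

Substituting h_Z = 0 and rearranging gives the linear system (I - Q) h = 1:
  [3/4, -1/16] . (h_X, h_Y) = 1
  [-1/4, 11/16] . (h_X, h_Y) = 1

Solving yields:
  h_X = 3/2
  h_Y = 2

Starting state is Y, so the expected hitting time is h_Y = 2.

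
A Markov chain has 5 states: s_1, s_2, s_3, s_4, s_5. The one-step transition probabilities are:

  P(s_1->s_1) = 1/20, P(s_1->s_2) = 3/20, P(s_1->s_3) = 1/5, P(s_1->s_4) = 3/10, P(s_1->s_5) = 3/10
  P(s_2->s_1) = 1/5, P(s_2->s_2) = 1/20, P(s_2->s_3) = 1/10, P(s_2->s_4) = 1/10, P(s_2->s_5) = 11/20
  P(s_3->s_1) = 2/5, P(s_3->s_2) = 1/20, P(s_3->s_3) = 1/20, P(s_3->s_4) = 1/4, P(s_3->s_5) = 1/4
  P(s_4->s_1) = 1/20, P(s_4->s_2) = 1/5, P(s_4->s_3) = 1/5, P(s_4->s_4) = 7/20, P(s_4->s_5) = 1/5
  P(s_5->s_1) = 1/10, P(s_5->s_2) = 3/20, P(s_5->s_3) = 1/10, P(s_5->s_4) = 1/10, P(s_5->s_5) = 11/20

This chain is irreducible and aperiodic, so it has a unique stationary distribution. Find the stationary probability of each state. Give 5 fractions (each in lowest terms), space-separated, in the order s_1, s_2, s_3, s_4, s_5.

Answer: 9421/69847 18677/139694 8844/69847 13594/69847 57299/139694

Derivation:
The stationary distribution satisfies pi = pi * P, i.e.:
  pi_s_1 = 1/20*pi_s_1 + 1/5*pi_s_2 + 2/5*pi_s_3 + 1/20*pi_s_4 + 1/10*pi_s_5
  pi_s_2 = 3/20*pi_s_1 + 1/20*pi_s_2 + 1/20*pi_s_3 + 1/5*pi_s_4 + 3/20*pi_s_5
  pi_s_3 = 1/5*pi_s_1 + 1/10*pi_s_2 + 1/20*pi_s_3 + 1/5*pi_s_4 + 1/10*pi_s_5
  pi_s_4 = 3/10*pi_s_1 + 1/10*pi_s_2 + 1/4*pi_s_3 + 7/20*pi_s_4 + 1/10*pi_s_5
  pi_s_5 = 3/10*pi_s_1 + 11/20*pi_s_2 + 1/4*pi_s_3 + 1/5*pi_s_4 + 11/20*pi_s_5
with normalization: pi_s_1 + pi_s_2 + pi_s_3 + pi_s_4 + pi_s_5 = 1.

Using the first 4 balance equations plus normalization, the linear system A*pi = b is:
  [-19/20, 1/5, 2/5, 1/20, 1/10] . pi = 0
  [3/20, -19/20, 1/20, 1/5, 3/20] . pi = 0
  [1/5, 1/10, -19/20, 1/5, 1/10] . pi = 0
  [3/10, 1/10, 1/4, -13/20, 1/10] . pi = 0
  [1, 1, 1, 1, 1] . pi = 1

Solving yields:
  pi_s_1 = 9421/69847
  pi_s_2 = 18677/139694
  pi_s_3 = 8844/69847
  pi_s_4 = 13594/69847
  pi_s_5 = 57299/139694

Verification (pi * P):
  9421/69847*1/20 + 18677/139694*1/5 + 8844/69847*2/5 + 13594/69847*1/20 + 57299/139694*1/10 = 9421/69847 = pi_s_1  (ok)
  9421/69847*3/20 + 18677/139694*1/20 + 8844/69847*1/20 + 13594/69847*1/5 + 57299/139694*3/20 = 18677/139694 = pi_s_2  (ok)
  9421/69847*1/5 + 18677/139694*1/10 + 8844/69847*1/20 + 13594/69847*1/5 + 57299/139694*1/10 = 8844/69847 = pi_s_3  (ok)
  9421/69847*3/10 + 18677/139694*1/10 + 8844/69847*1/4 + 13594/69847*7/20 + 57299/139694*1/10 = 13594/69847 = pi_s_4  (ok)
  9421/69847*3/10 + 18677/139694*11/20 + 8844/69847*1/4 + 13594/69847*1/5 + 57299/139694*11/20 = 57299/139694 = pi_s_5  (ok)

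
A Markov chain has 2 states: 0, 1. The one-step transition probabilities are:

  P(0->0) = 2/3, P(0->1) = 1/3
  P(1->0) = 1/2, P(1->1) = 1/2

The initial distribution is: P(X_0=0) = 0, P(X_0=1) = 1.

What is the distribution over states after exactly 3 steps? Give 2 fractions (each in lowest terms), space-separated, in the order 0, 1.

Propagating the distribution step by step (d_{t+1} = d_t * P):
d_0 = (0=0, 1=1)
  d_1[0] = 0*2/3 + 1*1/2 = 1/2
  d_1[1] = 0*1/3 + 1*1/2 = 1/2
d_1 = (0=1/2, 1=1/2)
  d_2[0] = 1/2*2/3 + 1/2*1/2 = 7/12
  d_2[1] = 1/2*1/3 + 1/2*1/2 = 5/12
d_2 = (0=7/12, 1=5/12)
  d_3[0] = 7/12*2/3 + 5/12*1/2 = 43/72
  d_3[1] = 7/12*1/3 + 5/12*1/2 = 29/72
d_3 = (0=43/72, 1=29/72)

Answer: 43/72 29/72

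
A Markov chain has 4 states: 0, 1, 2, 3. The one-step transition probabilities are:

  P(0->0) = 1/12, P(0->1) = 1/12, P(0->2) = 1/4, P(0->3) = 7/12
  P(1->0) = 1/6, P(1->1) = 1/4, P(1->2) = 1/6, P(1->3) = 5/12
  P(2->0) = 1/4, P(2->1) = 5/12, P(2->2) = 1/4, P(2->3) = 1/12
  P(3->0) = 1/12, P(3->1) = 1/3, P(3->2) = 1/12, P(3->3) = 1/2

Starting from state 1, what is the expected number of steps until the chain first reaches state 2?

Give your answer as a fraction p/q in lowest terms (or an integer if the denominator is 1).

Let h_i = expected steps to first reach 2 from state i.
Boundary: h_2 = 0.
First-step equations for the other states:
  h_0 = 1 + 1/12*h_0 + 1/12*h_1 + 1/4*h_2 + 7/12*h_3
  h_1 = 1 + 1/6*h_0 + 1/4*h_1 + 1/6*h_2 + 5/12*h_3
  h_3 = 1 + 1/12*h_0 + 1/3*h_1 + 1/12*h_2 + 1/2*h_3

Substituting h_2 = 0 and rearranging gives the linear system (I - Q) h = 1:
  [11/12, -1/12, -7/12] . (h_0, h_1, h_3) = 1
  [-1/6, 3/4, -5/12] . (h_0, h_1, h_3) = 1
  [-1/12, -1/3, 1/2] . (h_0, h_1, h_3) = 1

Solving yields:
  h_0 = 48/7
  h_1 = 870/119
  h_3 = 954/119

Starting state is 1, so the expected hitting time is h_1 = 870/119.

Answer: 870/119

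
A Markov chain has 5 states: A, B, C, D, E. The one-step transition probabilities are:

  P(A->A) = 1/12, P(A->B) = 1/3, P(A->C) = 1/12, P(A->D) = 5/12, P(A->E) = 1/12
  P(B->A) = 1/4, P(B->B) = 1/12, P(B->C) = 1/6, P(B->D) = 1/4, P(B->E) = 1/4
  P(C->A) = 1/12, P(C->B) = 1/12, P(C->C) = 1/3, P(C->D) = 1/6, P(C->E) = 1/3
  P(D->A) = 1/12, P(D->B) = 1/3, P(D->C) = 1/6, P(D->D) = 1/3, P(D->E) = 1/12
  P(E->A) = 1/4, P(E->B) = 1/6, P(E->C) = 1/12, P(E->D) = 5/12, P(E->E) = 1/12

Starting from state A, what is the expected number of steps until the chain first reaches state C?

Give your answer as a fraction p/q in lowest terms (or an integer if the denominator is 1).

Answer: 624/83

Derivation:
Let h_i = expected steps to first reach C from state i.
Boundary: h_C = 0.
First-step equations for the other states:
  h_A = 1 + 1/12*h_A + 1/3*h_B + 1/12*h_C + 5/12*h_D + 1/12*h_E
  h_B = 1 + 1/4*h_A + 1/12*h_B + 1/6*h_C + 1/4*h_D + 1/4*h_E
  h_D = 1 + 1/12*h_A + 1/3*h_B + 1/6*h_C + 1/3*h_D + 1/12*h_E
  h_E = 1 + 1/4*h_A + 1/6*h_B + 1/12*h_C + 5/12*h_D + 1/12*h_E

Substituting h_C = 0 and rearranging gives the linear system (I - Q) h = 1:
  [11/12, -1/3, -5/12, -1/12] . (h_A, h_B, h_D, h_E) = 1
  [-1/4, 11/12, -1/4, -1/4] . (h_A, h_B, h_D, h_E) = 1
  [-1/12, -1/3, 2/3, -1/12] . (h_A, h_B, h_D, h_E) = 1
  [-1/4, -1/6, -5/12, 11/12] . (h_A, h_B, h_D, h_E) = 1

Solving yields:
  h_A = 624/83
  h_B = 13560/1909
  h_D = 576/83
  h_E = 14484/1909

Starting state is A, so the expected hitting time is h_A = 624/83.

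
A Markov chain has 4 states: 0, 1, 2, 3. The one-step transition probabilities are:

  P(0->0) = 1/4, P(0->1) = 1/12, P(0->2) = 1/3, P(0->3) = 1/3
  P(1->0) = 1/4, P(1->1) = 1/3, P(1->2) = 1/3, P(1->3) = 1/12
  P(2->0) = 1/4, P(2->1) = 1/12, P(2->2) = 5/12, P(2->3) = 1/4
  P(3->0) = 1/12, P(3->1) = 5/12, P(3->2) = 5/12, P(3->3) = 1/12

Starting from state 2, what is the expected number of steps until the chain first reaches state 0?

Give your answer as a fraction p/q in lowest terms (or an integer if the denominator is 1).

Let h_i = expected steps to first reach 0 from state i.
Boundary: h_0 = 0.
First-step equations for the other states:
  h_1 = 1 + 1/4*h_0 + 1/3*h_1 + 1/3*h_2 + 1/12*h_3
  h_2 = 1 + 1/4*h_0 + 1/12*h_1 + 5/12*h_2 + 1/4*h_3
  h_3 = 1 + 1/12*h_0 + 5/12*h_1 + 5/12*h_2 + 1/12*h_3

Substituting h_0 = 0 and rearranging gives the linear system (I - Q) h = 1:
  [2/3, -1/3, -1/12] . (h_1, h_2, h_3) = 1
  [-1/12, 7/12, -1/4] . (h_1, h_2, h_3) = 1
  [-5/12, -5/12, 11/12] . (h_1, h_2, h_3) = 1

Solving yields:
  h_1 = 195/44
  h_2 = 201/44
  h_3 = 57/11

Starting state is 2, so the expected hitting time is h_2 = 201/44.

Answer: 201/44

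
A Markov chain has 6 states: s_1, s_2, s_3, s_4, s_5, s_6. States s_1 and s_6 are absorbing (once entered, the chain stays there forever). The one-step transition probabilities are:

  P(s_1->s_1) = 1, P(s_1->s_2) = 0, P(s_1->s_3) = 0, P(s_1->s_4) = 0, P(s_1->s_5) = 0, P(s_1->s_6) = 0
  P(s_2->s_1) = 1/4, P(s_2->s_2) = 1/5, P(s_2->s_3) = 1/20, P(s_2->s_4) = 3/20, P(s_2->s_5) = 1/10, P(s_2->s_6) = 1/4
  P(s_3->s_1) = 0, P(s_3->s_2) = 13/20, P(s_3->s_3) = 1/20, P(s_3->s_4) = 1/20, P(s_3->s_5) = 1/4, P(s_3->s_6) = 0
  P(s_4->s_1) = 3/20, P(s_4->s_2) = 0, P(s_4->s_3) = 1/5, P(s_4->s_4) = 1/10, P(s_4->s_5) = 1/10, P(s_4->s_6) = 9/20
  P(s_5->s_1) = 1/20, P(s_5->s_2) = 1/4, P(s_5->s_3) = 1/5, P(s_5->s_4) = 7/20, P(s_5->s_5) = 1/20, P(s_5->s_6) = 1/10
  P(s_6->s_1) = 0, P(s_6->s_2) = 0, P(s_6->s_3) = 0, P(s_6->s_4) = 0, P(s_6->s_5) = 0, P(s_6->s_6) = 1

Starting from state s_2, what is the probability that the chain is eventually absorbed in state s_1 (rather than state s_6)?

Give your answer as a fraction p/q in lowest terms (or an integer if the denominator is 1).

Let a_i = P(absorbed in s_1 | start in state i).
Boundary conditions: a_s_1 = 1, a_s_6 = 0.
For each transient state i, a_i = sum_j P(i->j) * a_j:
  a_s_2 = 1/4*a_s_1 + 1/5*a_s_2 + 1/20*a_s_3 + 3/20*a_s_4 + 1/10*a_s_5 + 1/4*a_s_6
  a_s_3 = 0*a_s_1 + 13/20*a_s_2 + 1/20*a_s_3 + 1/20*a_s_4 + 1/4*a_s_5 + 0*a_s_6
  a_s_4 = 3/20*a_s_1 + 0*a_s_2 + 1/5*a_s_3 + 1/10*a_s_4 + 1/10*a_s_5 + 9/20*a_s_6
  a_s_5 = 1/20*a_s_1 + 1/4*a_s_2 + 1/5*a_s_3 + 7/20*a_s_4 + 1/20*a_s_5 + 1/10*a_s_6

Substituting a_s_1 = 1 and a_s_6 = 0, rearrange to (I - Q) a = r where r[i] = P(i -> s_1):
  [4/5, -1/20, -3/20, -1/10] . (a_s_2, a_s_3, a_s_4, a_s_5) = 1/4
  [-13/20, 19/20, -1/20, -1/4] . (a_s_2, a_s_3, a_s_4, a_s_5) = 0
  [0, -1/5, 9/10, -1/10] . (a_s_2, a_s_3, a_s_4, a_s_5) = 3/20
  [-1/4, -1/5, -7/20, 19/20] . (a_s_2, a_s_3, a_s_4, a_s_5) = 1/20

Solving yields:
  a_s_2 = 33235/75518
  a_s_3 = 15597/37759
  a_s_4 = 11293/37759
  a_s_5 = 27609/75518

Starting state is s_2, so the absorption probability is a_s_2 = 33235/75518.

Answer: 33235/75518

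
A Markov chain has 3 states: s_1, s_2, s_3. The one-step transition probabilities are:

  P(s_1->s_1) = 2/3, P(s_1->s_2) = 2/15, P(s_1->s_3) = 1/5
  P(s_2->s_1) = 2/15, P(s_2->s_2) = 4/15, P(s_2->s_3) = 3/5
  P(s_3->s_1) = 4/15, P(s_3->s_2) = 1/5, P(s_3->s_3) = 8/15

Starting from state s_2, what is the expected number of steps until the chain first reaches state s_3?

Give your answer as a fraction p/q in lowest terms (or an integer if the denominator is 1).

Let h_i = expected steps to first reach s_3 from state i.
Boundary: h_s_3 = 0.
First-step equations for the other states:
  h_s_1 = 1 + 2/3*h_s_1 + 2/15*h_s_2 + 1/5*h_s_3
  h_s_2 = 1 + 2/15*h_s_1 + 4/15*h_s_2 + 3/5*h_s_3

Substituting h_s_3 = 0 and rearranging gives the linear system (I - Q) h = 1:
  [1/3, -2/15] . (h_s_1, h_s_2) = 1
  [-2/15, 11/15] . (h_s_1, h_s_2) = 1

Solving yields:
  h_s_1 = 65/17
  h_s_2 = 35/17

Starting state is s_2, so the expected hitting time is h_s_2 = 35/17.

Answer: 35/17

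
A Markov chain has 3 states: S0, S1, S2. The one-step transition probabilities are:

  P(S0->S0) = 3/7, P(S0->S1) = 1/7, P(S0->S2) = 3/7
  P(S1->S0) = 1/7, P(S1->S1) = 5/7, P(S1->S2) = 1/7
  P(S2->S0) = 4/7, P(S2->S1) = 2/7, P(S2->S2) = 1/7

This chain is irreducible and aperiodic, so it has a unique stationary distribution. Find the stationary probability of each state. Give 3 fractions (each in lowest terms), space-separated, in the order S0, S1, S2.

Answer: 10/29 12/29 7/29

Derivation:
The stationary distribution satisfies pi = pi * P, i.e.:
  pi_S0 = 3/7*pi_S0 + 1/7*pi_S1 + 4/7*pi_S2
  pi_S1 = 1/7*pi_S0 + 5/7*pi_S1 + 2/7*pi_S2
  pi_S2 = 3/7*pi_S0 + 1/7*pi_S1 + 1/7*pi_S2
with normalization: pi_S0 + pi_S1 + pi_S2 = 1.

Using the first 2 balance equations plus normalization, the linear system A*pi = b is:
  [-4/7, 1/7, 4/7] . pi = 0
  [1/7, -2/7, 2/7] . pi = 0
  [1, 1, 1] . pi = 1

Solving yields:
  pi_S0 = 10/29
  pi_S1 = 12/29
  pi_S2 = 7/29

Verification (pi * P):
  10/29*3/7 + 12/29*1/7 + 7/29*4/7 = 10/29 = pi_S0  (ok)
  10/29*1/7 + 12/29*5/7 + 7/29*2/7 = 12/29 = pi_S1  (ok)
  10/29*3/7 + 12/29*1/7 + 7/29*1/7 = 7/29 = pi_S2  (ok)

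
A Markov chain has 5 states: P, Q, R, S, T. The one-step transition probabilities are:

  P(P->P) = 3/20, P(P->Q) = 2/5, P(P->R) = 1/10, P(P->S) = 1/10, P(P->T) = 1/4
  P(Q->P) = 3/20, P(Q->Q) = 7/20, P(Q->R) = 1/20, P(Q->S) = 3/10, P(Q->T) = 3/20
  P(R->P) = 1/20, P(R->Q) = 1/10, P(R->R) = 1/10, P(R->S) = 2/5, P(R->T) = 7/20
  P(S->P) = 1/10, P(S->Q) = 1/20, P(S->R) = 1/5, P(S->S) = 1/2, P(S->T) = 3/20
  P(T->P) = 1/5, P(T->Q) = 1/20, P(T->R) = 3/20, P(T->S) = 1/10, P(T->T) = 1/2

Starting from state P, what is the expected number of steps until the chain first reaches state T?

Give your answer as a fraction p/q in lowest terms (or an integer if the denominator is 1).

Let h_i = expected steps to first reach T from state i.
Boundary: h_T = 0.
First-step equations for the other states:
  h_P = 1 + 3/20*h_P + 2/5*h_Q + 1/10*h_R + 1/10*h_S + 1/4*h_T
  h_Q = 1 + 3/20*h_P + 7/20*h_Q + 1/20*h_R + 3/10*h_S + 3/20*h_T
  h_R = 1 + 1/20*h_P + 1/10*h_Q + 1/10*h_R + 2/5*h_S + 7/20*h_T
  h_S = 1 + 1/10*h_P + 1/20*h_Q + 1/5*h_R + 1/2*h_S + 3/20*h_T

Substituting h_T = 0 and rearranging gives the linear system (I - Q) h = 1:
  [17/20, -2/5, -1/10, -1/10] . (h_P, h_Q, h_R, h_S) = 1
  [-3/20, 13/20, -1/20, -3/10] . (h_P, h_Q, h_R, h_S) = 1
  [-1/20, -1/10, 9/10, -2/5] . (h_P, h_Q, h_R, h_S) = 1
  [-1/10, -1/20, -1/5, 1/2] . (h_P, h_Q, h_R, h_S) = 1

Solving yields:
  h_P = 10564/2183
  h_Q = 11788/2183
  h_R = 9396/2183
  h_S = 11416/2183

Starting state is P, so the expected hitting time is h_P = 10564/2183.

Answer: 10564/2183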